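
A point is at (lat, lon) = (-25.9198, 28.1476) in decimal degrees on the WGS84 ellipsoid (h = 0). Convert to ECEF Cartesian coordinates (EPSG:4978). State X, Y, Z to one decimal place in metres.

WGS84: a = 6378137 m, e² = 0.006694380; N(φ) = a/√(1−e²sin²φ) = 6382219.985 m.
X = (N+h)·cosφ·cosλ = 5061347.217 m; Y = (N+h)·cosφ·sinλ = 2707913.793 m; Z = (N(1−e²)+h)·sinφ = -2771073.305 m.

X 5061347.2 m, Y 2707913.8 m, Z -2771073.3 m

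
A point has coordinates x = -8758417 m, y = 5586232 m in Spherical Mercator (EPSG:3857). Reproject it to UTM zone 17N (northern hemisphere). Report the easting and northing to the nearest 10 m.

E 683710 m, N 4960620 m

Web Mercator inverse (R = 6378137 m) → φ = 44.77540099°, λ = -78.67819856°.
UTM 17N forward: E = 683707.443 m, N = 4960623.166 m.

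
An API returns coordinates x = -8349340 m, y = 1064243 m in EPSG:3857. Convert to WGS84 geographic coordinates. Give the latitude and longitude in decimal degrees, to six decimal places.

lat 9.516202°, lon -75.003397°

R = 6378137 m. λ = x/R = -75.00339734°.
φ = 2·arctan(exp(y/R)) − 90° = 2·arctan(1.18159) − 90° = 9.51620172°.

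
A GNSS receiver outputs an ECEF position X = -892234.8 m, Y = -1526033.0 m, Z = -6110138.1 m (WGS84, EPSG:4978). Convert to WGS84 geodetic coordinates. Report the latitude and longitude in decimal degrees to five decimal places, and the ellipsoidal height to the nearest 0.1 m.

lat -73.96670°, lon -120.31380°, h 2314.9 m

λ = atan2(Y, X) = -120.31379956°; p = √(X²+Y²) = 1767727.3 m.
Bowring's method on WGS84 (a = 6378137 m, b = 6356752.314 m) gives φ = -73.96670014°, h = 2314.899 m.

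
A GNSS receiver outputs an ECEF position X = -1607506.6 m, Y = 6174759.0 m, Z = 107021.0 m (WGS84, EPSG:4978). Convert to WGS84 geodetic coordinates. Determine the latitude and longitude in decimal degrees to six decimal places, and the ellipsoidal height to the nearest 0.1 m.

lat 0.967400°, lon 104.592200°, h 3340.6 m

λ = atan2(Y, X) = 104.59219967°; p = √(X²+Y²) = 6380574.1 m.
Bowring's method on WGS84 (a = 6378137 m, b = 6356752.314 m) gives φ = 0.96740022°, h = 3340.636 m.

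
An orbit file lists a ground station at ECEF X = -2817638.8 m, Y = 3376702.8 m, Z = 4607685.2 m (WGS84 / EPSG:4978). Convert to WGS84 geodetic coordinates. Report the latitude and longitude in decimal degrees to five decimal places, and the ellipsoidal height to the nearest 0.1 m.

λ = atan2(Y, X) = 129.84280055°; p = √(X²+Y²) = 4397864.3 m.
Bowring's method on WGS84 (a = 6378137 m, b = 6356752.314 m) gives φ = 46.52679998°, h = 2693.433 m.

lat 46.52680°, lon 129.84280°, h 2693.4 m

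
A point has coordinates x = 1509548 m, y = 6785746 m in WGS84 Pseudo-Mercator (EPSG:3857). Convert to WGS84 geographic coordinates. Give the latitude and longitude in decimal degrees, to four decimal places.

lat 51.9204°, lon 13.5605°

R = 6378137 m. λ = x/R = 13.56050041°.
φ = 2·arctan(exp(y/R)) − 90° = 2·arctan(2.89767) − 90° = 51.92040260°.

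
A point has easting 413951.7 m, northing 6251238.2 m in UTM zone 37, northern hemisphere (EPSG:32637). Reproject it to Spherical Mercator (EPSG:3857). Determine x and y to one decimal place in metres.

x 4186269.6 m, y 7638037.5 m

Unproject from UTM 37N (λ₀ = 39°) → φ = 56.39789995°, λ = 37.60589931°.
Web Mercator (R = 6378137 m): x = 4186269.561 m, y = 7638037.519 m.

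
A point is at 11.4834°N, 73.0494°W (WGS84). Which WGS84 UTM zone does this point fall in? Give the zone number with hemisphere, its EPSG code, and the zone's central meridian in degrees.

Zone 18N (EPSG:32618), central meridian -75°

UTM zone = ⌊(λ + 180)/6⌋ + 1; -73.0494° ∈ [-78°, -72°) → zone 18.
Hemisphere: N (φ ≥ 0).
Central meridian λ₀ = 6×18 − 183 = -75°.
EPSG code: 32618.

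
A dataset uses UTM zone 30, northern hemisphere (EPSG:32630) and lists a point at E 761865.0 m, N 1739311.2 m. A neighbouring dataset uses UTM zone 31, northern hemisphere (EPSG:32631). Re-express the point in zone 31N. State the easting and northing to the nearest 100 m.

UTM 30N → geographic: φ = 15.71849978°, λ = -0.55649987°.
UTM 31N (λ₀ = 3°) forward: E = 118745.966 m, N = 1741006.396 m.

E 118700 m, N 1741000 m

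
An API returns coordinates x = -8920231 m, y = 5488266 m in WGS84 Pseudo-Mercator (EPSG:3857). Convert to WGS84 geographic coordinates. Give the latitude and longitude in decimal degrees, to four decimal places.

R = 6378137 m. λ = x/R = -80.13179845°.
φ = 2·arctan(exp(y/R)) − 90° = 2·arctan(2.36430) − 90° = 44.14730280°.

lat 44.1473°, lon -80.1318°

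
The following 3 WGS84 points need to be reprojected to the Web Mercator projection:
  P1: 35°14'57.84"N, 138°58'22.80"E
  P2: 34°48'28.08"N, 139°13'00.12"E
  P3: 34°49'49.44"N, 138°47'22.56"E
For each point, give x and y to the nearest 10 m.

Web Mercator: x = R·λ, y = R·ln tan(π/4+φ/2), R = 6378137 m.
P1 (35.2494°, 138.9730°) → (15470403.594, 4197825.471) m.
P2 (34.8078°, 139.2167°) → (15497532.154, 4137792.510) m.
P3 (34.8304°, 138.7896°) → (15449987.599, 4140857.000) m.

P1: x 15470400 m, y 4197830 m; P2: x 15497530 m, y 4137790 m; P3: x 15449990 m, y 4140860 m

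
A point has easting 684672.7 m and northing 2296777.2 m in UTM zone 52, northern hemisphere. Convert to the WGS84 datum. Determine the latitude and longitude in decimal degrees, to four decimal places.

Zone 52N: λ₀ = 129°, k₀ = 0.9996, false easting 500000 m.
Meridian distance M = (N − FN)/k₀ = 2297696.3 m.
Inverse transverse Mercator on WGS84 gives φ = 20.76159975°, λ = 130.77389989°.

lat 20.7616°, lon 130.7739°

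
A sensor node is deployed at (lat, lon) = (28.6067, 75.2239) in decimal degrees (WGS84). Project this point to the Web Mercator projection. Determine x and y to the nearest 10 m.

x 8373890 m, y 3325680 m

Web Mercator is spherical with R = a = 6378137 m.
x = R·λ = 6378137 × 1.312904731 = 8373886.243 m.
y = R·ln tan(π/4 + φ/2) = 6378137 × 0.521419085 = 3325682.361 m.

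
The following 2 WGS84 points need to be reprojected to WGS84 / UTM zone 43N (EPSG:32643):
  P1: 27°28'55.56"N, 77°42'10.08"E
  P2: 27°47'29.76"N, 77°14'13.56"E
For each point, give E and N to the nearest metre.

UTM zone 43N: λ₀ = 75°, k₀ = 0.9996.
P1 (27.4821°, 77.7028°) → (767063.058, 3042742.324) m.
P2 (27.7916°, 77.2371°) → (720410.909, 3076124.124) m.

P1: E 767063 m, N 3042742 m; P2: E 720411 m, N 3076124 m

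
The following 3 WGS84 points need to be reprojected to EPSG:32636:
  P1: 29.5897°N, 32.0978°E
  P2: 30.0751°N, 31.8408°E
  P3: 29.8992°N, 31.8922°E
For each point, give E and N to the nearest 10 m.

UTM zone 36N: λ₀ = 33°, k₀ = 0.9996.
P1 (29.5897°, 32.0978°) → (412627.317, 3273661.896) m.
P2 (30.0751°, 31.8408°) → (388278.298, 3327673.504) m.
P3 (29.8992°, 31.8922°) → (393044.062, 3308131.438) m.

P1: E 412630 m, N 3273660 m; P2: E 388280 m, N 3327670 m; P3: E 393040 m, N 3308130 m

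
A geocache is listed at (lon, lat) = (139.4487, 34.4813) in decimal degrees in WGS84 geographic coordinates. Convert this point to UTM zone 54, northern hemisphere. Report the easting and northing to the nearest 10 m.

Zone 54 central meridian λ₀ = 6×54 − 183 = 141°; Δλ = -1.5513°.
Transverse Mercator on WGS84 with k₀ = 0.9996 gives E = 357547.532 m, N = 3816615.601 m.

E 357550 m, N 3816620 m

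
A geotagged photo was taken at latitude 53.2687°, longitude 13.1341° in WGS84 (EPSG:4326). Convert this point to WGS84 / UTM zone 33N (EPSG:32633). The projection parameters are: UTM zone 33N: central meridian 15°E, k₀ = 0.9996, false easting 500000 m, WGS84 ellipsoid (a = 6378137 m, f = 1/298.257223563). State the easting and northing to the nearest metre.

E 375564 m, N 5903786 m

Zone 33 central meridian λ₀ = 6×33 − 183 = 15°; Δλ = -1.8659°.
Transverse Mercator on WGS84 with k₀ = 0.9996 gives E = 375563.801 m, N = 5903786.010 m.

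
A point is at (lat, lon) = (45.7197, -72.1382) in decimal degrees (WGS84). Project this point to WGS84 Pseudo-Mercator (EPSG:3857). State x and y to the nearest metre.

x -8030388 m, y 5735544 m

Web Mercator is spherical with R = a = 6378137 m.
x = R·λ = 6378137 × -1.259049106 = -8030387.691 m.
y = R·ln tan(π/4 + φ/2) = 6378137 × 0.899250701 = 5735544.165 m.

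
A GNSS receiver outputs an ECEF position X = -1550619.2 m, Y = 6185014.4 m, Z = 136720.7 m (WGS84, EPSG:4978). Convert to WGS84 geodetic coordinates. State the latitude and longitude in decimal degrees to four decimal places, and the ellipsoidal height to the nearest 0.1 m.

lat 1.2366°, lon 104.0743°, h -234.4 m

λ = atan2(Y, X) = 104.07429961°; p = √(X²+Y²) = 6376427.1 m.
Bowring's method on WGS84 (a = 6378137 m, b = 6356752.314 m) gives φ = 1.23660010°, h = -234.401 m.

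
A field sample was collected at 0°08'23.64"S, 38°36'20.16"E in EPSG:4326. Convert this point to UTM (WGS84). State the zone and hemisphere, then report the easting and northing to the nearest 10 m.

Longitude 38.6056° lies in the 6° band [36°, 42°), giving zone 37; latitude is south of the equator, so 37S.
Zone 37 central meridian λ₀ = 6×37 − 183 = 39°; Δλ = -0.3944°.
Transverse Mercator on WGS84 with k₀ = 0.9996 gives E = 456112.936 m, N = 9984536.477 m.

Zone 37S: E 456110 m, N 9984540 m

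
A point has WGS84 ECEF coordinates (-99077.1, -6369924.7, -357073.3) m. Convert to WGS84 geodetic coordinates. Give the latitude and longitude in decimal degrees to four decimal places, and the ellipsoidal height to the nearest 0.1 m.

λ = atan2(Y, X) = -90.89110032°; p = √(X²+Y²) = 6370695.2 m.
Bowring's method on WGS84 (a = 6378137 m, b = 6356752.314 m) gives φ = -3.22960041°, h = 2624.493 m.

lat -3.2296°, lon -90.8911°, h 2624.5 m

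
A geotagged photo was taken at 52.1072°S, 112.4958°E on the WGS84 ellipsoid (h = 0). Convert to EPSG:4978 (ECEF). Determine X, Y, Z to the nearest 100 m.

WGS84: a = 6378137 m, e² = 0.006694380; N(φ) = a/√(1−e²sin²φ) = 6391474.250 m.
X = (N+h)·cosφ·cosλ = -1501978.710 m; Y = (N+h)·cosφ·sinλ = 3626849.321 m; Z = (N(1−e²)+h)·sinφ = -5010138.139 m.

X -1502000 m, Y 3626800 m, Z -5010100 m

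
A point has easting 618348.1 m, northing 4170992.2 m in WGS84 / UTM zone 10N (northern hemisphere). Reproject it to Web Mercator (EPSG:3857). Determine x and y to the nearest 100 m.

Unproject from UTM 10N (λ₀ = -123°) → φ = 37.67849986°, λ = -121.65790020°.
Web Mercator (R = 6378137 m): x = -13542895.501 m, y = 4534107.653 m.

x -13542900 m, y 4534100 m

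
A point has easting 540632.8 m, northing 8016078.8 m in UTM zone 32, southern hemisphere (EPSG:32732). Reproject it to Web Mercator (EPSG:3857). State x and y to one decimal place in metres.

x 1044588.7 m, y -2030877.9 m

Unproject from UTM 32S (λ₀ = 9°) → φ = -17.94299984°, λ = 9.38370032°.
Web Mercator (R = 6378137 m): x = 1044588.742 m, y = -2030877.854 m.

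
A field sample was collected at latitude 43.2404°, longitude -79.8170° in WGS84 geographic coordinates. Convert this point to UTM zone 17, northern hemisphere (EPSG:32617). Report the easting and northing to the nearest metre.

Zone 17 central meridian λ₀ = 6×17 − 183 = -81°; Δλ = +1.1830°.
Transverse Mercator on WGS84 with k₀ = 0.9996 gives E = 596048.042 m, N = 4788190.702 m.

E 596048 m, N 4788191 m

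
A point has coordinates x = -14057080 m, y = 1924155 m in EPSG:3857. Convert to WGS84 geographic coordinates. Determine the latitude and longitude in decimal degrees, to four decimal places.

R = 6378137 m. λ = x/R = -126.27689814°.
φ = 2·arctan(exp(y/R)) − 90° = 2·arctan(1.35213) − 90° = 17.02860427°.

lat 17.0286°, lon -126.2769°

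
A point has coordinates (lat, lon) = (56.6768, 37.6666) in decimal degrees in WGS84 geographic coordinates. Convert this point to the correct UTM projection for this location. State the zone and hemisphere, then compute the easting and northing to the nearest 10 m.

Longitude 37.6666° lies in the 6° band [36°, 42°), giving zone 37; latitude is north of the equator, so 37N.
Zone 37 central meridian λ₀ = 6×37 − 183 = 39°; Δλ = -1.3334°.
Transverse Mercator on WGS84 with k₀ = 0.9996 gives E = 418300.818 m, N = 6282204.158 m.

Zone 37N: E 418300 m, N 6282200 m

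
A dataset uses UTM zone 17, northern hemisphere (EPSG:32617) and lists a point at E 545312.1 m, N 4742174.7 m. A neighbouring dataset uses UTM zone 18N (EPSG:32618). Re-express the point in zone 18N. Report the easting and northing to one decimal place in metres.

E 54871.0 m, N 4756429.1 m

UTM 17N → geographic: φ = 42.83079964°, λ = -80.44559975°.
UTM 18N (λ₀ = -75°) forward: E = 54871.037 m, N = 4756429.111 m.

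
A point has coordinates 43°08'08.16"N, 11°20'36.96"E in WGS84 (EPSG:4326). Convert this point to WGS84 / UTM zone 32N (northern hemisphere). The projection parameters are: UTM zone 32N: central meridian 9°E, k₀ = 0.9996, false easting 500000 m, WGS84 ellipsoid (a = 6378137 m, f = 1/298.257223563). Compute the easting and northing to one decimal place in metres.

Zone 32 central meridian λ₀ = 6×32 − 183 = 9°; Δλ = +2.3436°.
Transverse Mercator on WGS84 with k₀ = 0.9996 gives E = 690605.916 m, N = 4778539.222 m.

E 690605.9 m, N 4778539.2 m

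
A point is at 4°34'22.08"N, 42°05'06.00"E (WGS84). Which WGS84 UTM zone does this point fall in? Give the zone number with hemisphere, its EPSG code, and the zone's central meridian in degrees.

Zone 38N (EPSG:32638), central meridian 45°

UTM zone = ⌊(λ + 180)/6⌋ + 1; 42.0850° ∈ [42°, 48°) → zone 38.
Hemisphere: N (φ ≥ 0).
Central meridian λ₀ = 6×38 − 183 = 45°.
EPSG code: 32638.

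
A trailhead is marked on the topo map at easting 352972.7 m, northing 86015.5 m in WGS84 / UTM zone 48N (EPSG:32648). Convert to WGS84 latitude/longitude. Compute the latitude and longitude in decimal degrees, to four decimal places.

lat 0.7780°, lon 103.6787°

Zone 48N: λ₀ = 105°, k₀ = 0.9996, false easting 500000 m.
Meridian distance M = (N − FN)/k₀ = 86049.9 m.
Inverse transverse Mercator on WGS84 gives φ = 0.77800044°, λ = 103.67869964°.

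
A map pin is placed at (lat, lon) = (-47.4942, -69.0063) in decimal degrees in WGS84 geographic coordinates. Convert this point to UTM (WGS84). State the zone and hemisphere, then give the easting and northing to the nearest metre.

Longitude -69.0063° lies in the 6° band [-72°, -66°), giving zone 19; latitude is south of the equator, so 19S.
Zone 19 central meridian λ₀ = 6×19 − 183 = -69°; Δλ = -0.0063°.
Transverse Mercator on WGS84 with k₀ = 0.9996 gives E = 499525.473 m, N = 4739914.837 m.

Zone 19S: E 499525 m, N 4739915 m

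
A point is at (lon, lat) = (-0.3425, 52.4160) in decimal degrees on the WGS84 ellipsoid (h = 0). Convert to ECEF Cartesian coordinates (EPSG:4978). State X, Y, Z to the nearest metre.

WGS84: a = 6378137 m, e² = 0.006694380; N(φ) = a/√(1−e²sin²φ) = 6391586.337 m.
X = (N+h)·cosφ·cosλ = 3898311.558 m; Y = (N+h)·cosφ·sinλ = -23303.420 m; Z = (N(1−e²)+h)·sinφ = 5031168.944 m.

X 3898312 m, Y -23303 m, Z 5031169 m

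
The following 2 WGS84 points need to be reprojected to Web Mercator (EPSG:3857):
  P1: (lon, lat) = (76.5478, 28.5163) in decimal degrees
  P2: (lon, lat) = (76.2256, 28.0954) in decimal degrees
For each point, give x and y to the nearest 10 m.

Web Mercator: x = R·λ, y = R·ln tan(π/4+φ/2), R = 6378137 m.
P1 (28.5163°, 76.5478°) → (8521262.117, 3314224.735) m.
P2 (28.0954°, 76.2256°) → (8485394.977, 3261006.880) m.

P1: x 8521260 m, y 3314220 m; P2: x 8485390 m, y 3261010 m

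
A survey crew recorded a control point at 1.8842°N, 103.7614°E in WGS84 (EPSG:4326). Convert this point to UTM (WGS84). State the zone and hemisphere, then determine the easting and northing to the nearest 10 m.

Zone 48N: E 362240 m, N 208310 m

Longitude 103.7614° lies in the 6° band [102°, 108°), giving zone 48; latitude is north of the equator, so 48N.
Zone 48 central meridian λ₀ = 6×48 − 183 = 105°; Δλ = -1.2386°.
Transverse Mercator on WGS84 with k₀ = 0.9996 gives E = 362238.072 m, N = 208310.432 m.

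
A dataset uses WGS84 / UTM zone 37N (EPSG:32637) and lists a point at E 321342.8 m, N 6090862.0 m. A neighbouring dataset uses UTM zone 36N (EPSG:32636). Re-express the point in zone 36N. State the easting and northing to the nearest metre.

E 705736 m, N 6092024 m

UTM 37N → geographic: φ = 54.93269993°, λ = 36.21139930°.
UTM 36N (λ₀ = 33°) forward: E = 705735.618 m, N = 6092023.524 m.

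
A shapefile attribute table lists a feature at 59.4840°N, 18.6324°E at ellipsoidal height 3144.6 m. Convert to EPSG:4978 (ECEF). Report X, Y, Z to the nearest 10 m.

WGS84: a = 6378137 m, e² = 0.006694380; N(φ) = a/√(1−e²sin²φ) = 6394040.549 m.
X = (N+h)·cosφ·cosλ = 3078102.805 m; Y = (N+h)·cosφ·sinλ = 1037834.176 m; Z = (N(1−e²)+h)·sinφ = 5474219.147 m.

X 3078100 m, Y 1037830 m, Z 5474220 m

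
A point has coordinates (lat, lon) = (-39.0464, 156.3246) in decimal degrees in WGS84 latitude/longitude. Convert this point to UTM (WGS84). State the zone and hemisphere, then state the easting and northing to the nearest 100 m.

Longitude 156.3246° lies in the 6° band [156°, 162°), giving zone 57; latitude is south of the equator, so 57S.
Zone 57 central meridian λ₀ = 6×57 − 183 = 159°; Δλ = -2.6754°.
Transverse Mercator on WGS84 with k₀ = 0.9996 gives E = 268466.265 m, N = 5674667.656 m.

Zone 57S: E 268500 m, N 5674700 m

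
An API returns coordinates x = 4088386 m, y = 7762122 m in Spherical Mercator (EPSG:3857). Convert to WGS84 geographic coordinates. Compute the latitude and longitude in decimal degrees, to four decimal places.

lat 57.0098°, lon 36.7266°

R = 6378137 m. λ = x/R = 36.72659631°.
φ = 2·arctan(exp(y/R)) − 90° = 2·arctan(3.37700) − 90° = 57.00980014°.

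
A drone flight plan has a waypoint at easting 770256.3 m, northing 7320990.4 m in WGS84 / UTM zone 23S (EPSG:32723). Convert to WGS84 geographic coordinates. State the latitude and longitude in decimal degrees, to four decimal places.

lat -24.2006°, lon -42.3394°

Zone 23S: λ₀ = -45°, k₀ = 0.9996, false easting 500000 m, false northing 10000000 m.
Meridian distance M = (N − FN)/k₀ = -2680081.6 m.
Inverse transverse Mercator on WGS84 gives φ = -24.20060045°, λ = -42.33939988°.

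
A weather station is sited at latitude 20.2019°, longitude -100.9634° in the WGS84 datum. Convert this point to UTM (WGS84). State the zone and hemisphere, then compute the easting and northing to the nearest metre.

Longitude -100.9634° lies in the 6° band [-102°, -96°), giving zone 14; latitude is north of the equator, so 14N.
Zone 14 central meridian λ₀ = 6×14 − 183 = -99°; Δλ = -1.9634°.
Transverse Mercator on WGS84 with k₀ = 0.9996 gives E = 294850.439 m, N = 2235037.987 m.

Zone 14N: E 294850 m, N 2235038 m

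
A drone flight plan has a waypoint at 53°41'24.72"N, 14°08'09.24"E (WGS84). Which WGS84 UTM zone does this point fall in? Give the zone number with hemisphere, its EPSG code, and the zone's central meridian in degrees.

Zone 33N (EPSG:32633), central meridian 15°

UTM zone = ⌊(λ + 180)/6⌋ + 1; 14.1359° ∈ [12°, 18°) → zone 33.
Hemisphere: N (φ ≥ 0).
Central meridian λ₀ = 6×33 − 183 = 15°.
EPSG code: 32633.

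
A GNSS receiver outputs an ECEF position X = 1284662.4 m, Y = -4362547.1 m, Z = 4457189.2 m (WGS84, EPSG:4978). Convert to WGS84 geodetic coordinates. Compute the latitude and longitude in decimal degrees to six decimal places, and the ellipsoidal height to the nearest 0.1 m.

lat 44.616100°, lon -73.591601°, h 154.1 m

λ = atan2(Y, X) = -73.59160061°; p = √(X²+Y²) = 4547765.9 m.
Bowring's method on WGS84 (a = 6378137 m, b = 6356752.314 m) gives φ = 44.61610018°, h = 154.107 m.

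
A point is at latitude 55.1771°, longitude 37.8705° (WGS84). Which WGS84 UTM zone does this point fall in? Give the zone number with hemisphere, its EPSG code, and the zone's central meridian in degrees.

UTM zone = ⌊(λ + 180)/6⌋ + 1; 37.8705° ∈ [36°, 42°) → zone 37.
Hemisphere: N (φ ≥ 0).
Central meridian λ₀ = 6×37 − 183 = 39°.
EPSG code: 32637.

Zone 37N (EPSG:32637), central meridian 39°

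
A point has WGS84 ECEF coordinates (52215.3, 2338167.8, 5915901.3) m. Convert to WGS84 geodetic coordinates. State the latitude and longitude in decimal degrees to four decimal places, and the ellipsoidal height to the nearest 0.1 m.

λ = atan2(Y, X) = 88.72069954°; p = √(X²+Y²) = 2338750.8 m.
Bowring's method on WGS84 (a = 6378137 m, b = 6356752.314 m) gives φ = 68.56069992°, h = 1788.155 m.

lat 68.5607°, lon 88.7207°, h 1788.2 m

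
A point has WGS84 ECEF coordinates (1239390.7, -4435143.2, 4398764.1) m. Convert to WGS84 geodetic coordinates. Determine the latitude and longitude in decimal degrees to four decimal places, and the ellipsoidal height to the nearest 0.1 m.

λ = atan2(Y, X) = -74.38710005°; p = √(X²+Y²) = 4605060.8 m.
Bowring's method on WGS84 (a = 6378137 m, b = 6356752.314 m) gives φ = 43.87970020°, h = 429.035 m.

lat 43.8797°, lon -74.3871°, h 429.0 m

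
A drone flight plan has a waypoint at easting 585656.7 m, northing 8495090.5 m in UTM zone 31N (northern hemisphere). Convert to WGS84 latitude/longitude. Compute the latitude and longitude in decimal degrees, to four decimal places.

lat 76.5154°, lon 6.2923°

Zone 31N: λ₀ = 3°, k₀ = 0.9996, false easting 500000 m.
Meridian distance M = (N − FN)/k₀ = 8498489.9 m.
Inverse transverse Mercator on WGS84 gives φ = 76.51540027°, λ = 6.29229845°.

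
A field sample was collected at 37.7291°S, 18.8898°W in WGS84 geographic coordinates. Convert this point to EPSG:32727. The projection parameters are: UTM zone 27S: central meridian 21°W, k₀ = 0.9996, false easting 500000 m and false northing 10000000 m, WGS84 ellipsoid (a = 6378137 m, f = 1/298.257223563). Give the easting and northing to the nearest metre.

Zone 27 central meridian λ₀ = 6×27 − 183 = -21°; Δλ = +2.1102°.
Transverse Mercator on WGS84 with k₀ = 0.9996 gives E = 685960.035 m, N = 5822145.148 m.

E 685960 m, N 5822145 m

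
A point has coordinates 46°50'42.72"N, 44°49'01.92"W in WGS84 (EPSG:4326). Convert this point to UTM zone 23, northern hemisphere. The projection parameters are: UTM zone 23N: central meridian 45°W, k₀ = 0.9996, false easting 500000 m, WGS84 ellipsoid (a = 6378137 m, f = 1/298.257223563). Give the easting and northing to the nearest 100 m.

Zone 23 central meridian λ₀ = 6×23 − 183 = -45°; Δλ = +0.1828°.
Transverse Mercator on WGS84 with k₀ = 0.9996 gives E = 513937.562 m, N = 5187978.201 m.

E 513900 m, N 5188000 m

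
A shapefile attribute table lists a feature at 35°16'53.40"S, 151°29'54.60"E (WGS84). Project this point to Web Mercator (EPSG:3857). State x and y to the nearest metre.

x 16864736 m, y -4202202 m

Web Mercator is spherical with R = a = 6378137 m.
x = R·λ = 6378137 × 2.644147637 = 16864735.876 m.
y = R·ln tan(π/4 + φ/2) = 6378137 × -0.658844734 = -4202201.977 m.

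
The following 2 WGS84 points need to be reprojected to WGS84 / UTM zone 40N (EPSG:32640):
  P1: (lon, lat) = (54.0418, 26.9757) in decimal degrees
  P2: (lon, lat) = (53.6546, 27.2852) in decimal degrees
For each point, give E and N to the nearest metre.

P1: E 206361 m, N 2987184 m; P2: E 168817 m, N 3022460 m

UTM zone 40N: λ₀ = 57°, k₀ = 0.9996.
P1 (26.9757°, 54.0418°) → (206361.260, 2987184.334) m.
P2 (27.2852°, 53.6546°) → (168817.105, 3022459.973) m.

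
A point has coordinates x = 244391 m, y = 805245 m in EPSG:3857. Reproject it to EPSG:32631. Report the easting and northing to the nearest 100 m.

E 411200 m, N 797500 m

Web Mercator inverse (R = 6378137 m) → φ = 7.21449865°, λ = 2.19540171°.
UTM 31N forward: E = 411169.645 m, N = 797539.389 m.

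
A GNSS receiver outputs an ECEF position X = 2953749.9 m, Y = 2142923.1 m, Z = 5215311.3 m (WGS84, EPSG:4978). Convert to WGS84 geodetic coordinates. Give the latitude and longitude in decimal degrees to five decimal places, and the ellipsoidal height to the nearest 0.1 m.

λ = atan2(Y, X) = 35.96059988°; p = √(X²+Y²) = 3649213.3 m.
Bowring's method on WGS84 (a = 6378137 m, b = 6356752.314 m) gives φ = 55.19960018°, h = 1478.808 m.

lat 55.19960°, lon 35.96060°, h 1478.8 m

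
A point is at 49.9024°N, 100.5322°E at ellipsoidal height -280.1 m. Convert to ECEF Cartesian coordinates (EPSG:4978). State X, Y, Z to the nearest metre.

WGS84: a = 6378137 m, e² = 0.006694380; N(φ) = a/√(1−e²sin²φ) = 6390666.008 m.
X = (N+h)·cosφ·cosλ = -752354.614 m; Y = (N+h)·cosφ·sinλ = 4046648.931 m; Z = (N(1−e²)+h)·sinφ = 4855589.681 m.

X -752355 m, Y 4046649 m, Z 4855590 m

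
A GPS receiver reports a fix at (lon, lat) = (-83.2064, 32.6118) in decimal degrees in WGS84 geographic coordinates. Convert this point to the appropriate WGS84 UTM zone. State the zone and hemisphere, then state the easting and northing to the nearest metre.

Longitude -83.2064° lies in the 6° band [-84°, -78°), giving zone 17; latitude is north of the equator, so 17N.
Zone 17 central meridian λ₀ = 6×17 − 183 = -81°; Δλ = -2.2064°.
Transverse Mercator on WGS84 with k₀ = 0.9996 gives E = 292967.825 m, N = 3610401.432 m.

Zone 17N: E 292968 m, N 3610401 m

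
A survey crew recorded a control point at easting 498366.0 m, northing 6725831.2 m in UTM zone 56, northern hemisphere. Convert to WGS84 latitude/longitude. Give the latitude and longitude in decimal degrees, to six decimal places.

Zone 56N: λ₀ = 153°, k₀ = 0.9996, false easting 500000 m.
Meridian distance M = (N − FN)/k₀ = 6728522.6 m.
Inverse transverse Mercator on WGS84 gives φ = 60.66819955°, λ = 152.97010013°.

lat 60.668200°, lon 152.970100°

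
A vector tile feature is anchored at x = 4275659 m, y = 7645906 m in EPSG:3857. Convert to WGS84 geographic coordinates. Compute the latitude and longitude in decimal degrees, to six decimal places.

R = 6378137 m. λ = x/R = 38.40889829°.
φ = 2·arctan(exp(y/R)) − 90° = 2·arctan(3.31603) − 90° = 56.43699781°.

lat 56.436998°, lon 38.408898°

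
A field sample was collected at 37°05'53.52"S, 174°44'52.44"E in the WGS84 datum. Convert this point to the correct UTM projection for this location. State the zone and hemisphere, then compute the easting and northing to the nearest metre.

Zone 60S: E 299861 m, N 5891861 m

Longitude 174.7479° lies in the 6° band [174°, 180°), giving zone 60; latitude is south of the equator, so 60S.
Zone 60 central meridian λ₀ = 6×60 − 183 = 177°; Δλ = -2.2521°.
Transverse Mercator on WGS84 with k₀ = 0.9996 gives E = 299860.820 m, N = 5891860.639 m.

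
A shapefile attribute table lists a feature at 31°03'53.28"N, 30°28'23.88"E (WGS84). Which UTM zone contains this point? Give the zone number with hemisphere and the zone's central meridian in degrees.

UTM zone = ⌊(λ + 180)/6⌋ + 1; 30.4733° ∈ [30°, 36°) → zone 36.
Hemisphere: N (φ ≥ 0).
Central meridian λ₀ = 6×36 − 183 = 33°.

Zone 36N, central meridian 33°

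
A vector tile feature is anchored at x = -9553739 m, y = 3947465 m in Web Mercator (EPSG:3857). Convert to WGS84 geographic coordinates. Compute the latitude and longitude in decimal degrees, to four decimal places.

lat 33.3921°, lon -85.8227°

R = 6378137 m. λ = x/R = -85.82269764°.
φ = 2·arctan(exp(y/R)) − 90° = 2·arctan(1.85689) − 90° = 33.39209939°.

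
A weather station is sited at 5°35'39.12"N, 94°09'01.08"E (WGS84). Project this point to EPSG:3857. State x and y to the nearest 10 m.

x 10480760 m, y 623740 m

Web Mercator is spherical with R = a = 6378137 m.
x = R·λ = 6378137 × 1.643232727 = 10480763.454 m.
y = R·ln tan(π/4 + φ/2) = 6378137 × 0.097792709 = 623735.298 m.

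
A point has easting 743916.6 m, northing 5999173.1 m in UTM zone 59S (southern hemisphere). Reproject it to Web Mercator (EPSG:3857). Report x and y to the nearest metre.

x 19337331 m, y -4317352 m

Unproject from UTM 59S (λ₀ = 171°) → φ = -36.12149972°, λ = 173.71019966°.
Web Mercator (R = 6378137 m): x = 19337330.972 m, y = -4317352.450 m.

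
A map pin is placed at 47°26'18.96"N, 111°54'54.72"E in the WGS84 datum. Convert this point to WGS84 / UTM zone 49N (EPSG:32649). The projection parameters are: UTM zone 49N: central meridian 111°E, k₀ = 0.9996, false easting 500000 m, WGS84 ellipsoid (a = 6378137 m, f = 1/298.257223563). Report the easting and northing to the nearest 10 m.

E 569010 m, N 5254310 m

Zone 49 central meridian λ₀ = 6×49 − 183 = 111°; Δλ = +0.9152°.
Transverse Mercator on WGS84 with k₀ = 0.9996 gives E = 569006.927 m, N = 5254311.967 m.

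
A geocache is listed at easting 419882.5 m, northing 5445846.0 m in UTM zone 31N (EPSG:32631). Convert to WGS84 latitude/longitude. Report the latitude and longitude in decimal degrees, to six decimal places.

lat 49.160200°, lon 1.901100°

Zone 31N: λ₀ = 3°, k₀ = 0.9996, false easting 500000 m.
Meridian distance M = (N − FN)/k₀ = 5448025.2 m.
Inverse transverse Mercator on WGS84 gives φ = 49.16020009°, λ = 1.90110027°.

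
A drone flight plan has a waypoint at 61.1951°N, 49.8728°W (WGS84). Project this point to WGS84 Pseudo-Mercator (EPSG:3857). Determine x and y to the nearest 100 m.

x -5551800 m, y 8670800 m

Web Mercator is spherical with R = a = 6378137 m.
x = R·λ = 6378137 × -0.870444567 = -5551814.700 m.
y = R·ln tan(π/4 + φ/2) = 6378137 × 1.359450151 = 8670759.309 m.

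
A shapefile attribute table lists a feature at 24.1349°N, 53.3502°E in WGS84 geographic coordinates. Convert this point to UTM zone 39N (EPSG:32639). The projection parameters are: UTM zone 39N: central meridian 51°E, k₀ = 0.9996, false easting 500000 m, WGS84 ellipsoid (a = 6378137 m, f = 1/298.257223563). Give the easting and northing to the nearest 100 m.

E 738800 m, N 2671200 m

Zone 39 central meridian λ₀ = 6×39 − 183 = 51°; Δλ = +2.3502°.
Transverse Mercator on WGS84 with k₀ = 0.9996 gives E = 738836.418 m, N = 2671165.618 m.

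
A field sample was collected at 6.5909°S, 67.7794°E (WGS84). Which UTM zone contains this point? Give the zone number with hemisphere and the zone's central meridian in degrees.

UTM zone = ⌊(λ + 180)/6⌋ + 1; 67.7794° ∈ [66°, 72°) → zone 42.
Hemisphere: S (φ < 0).
Central meridian λ₀ = 6×42 − 183 = 69°.

Zone 42S, central meridian 69°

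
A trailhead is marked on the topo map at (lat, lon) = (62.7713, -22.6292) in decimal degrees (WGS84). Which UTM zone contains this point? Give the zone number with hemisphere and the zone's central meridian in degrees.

Zone 27N, central meridian -21°

UTM zone = ⌊(λ + 180)/6⌋ + 1; -22.6292° ∈ [-24°, -18°) → zone 27.
Hemisphere: N (φ ≥ 0).
Central meridian λ₀ = 6×27 − 183 = -21°.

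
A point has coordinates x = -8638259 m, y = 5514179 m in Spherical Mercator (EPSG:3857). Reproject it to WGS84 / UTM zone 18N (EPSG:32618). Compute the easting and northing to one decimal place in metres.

E 292744.0 m, N 4910044.8 m

Web Mercator inverse (R = 6378137 m) → φ = 44.31409841°, λ = -77.59880088°.
UTM 18N forward: E = 292743.988 m, N = 4910044.773 m.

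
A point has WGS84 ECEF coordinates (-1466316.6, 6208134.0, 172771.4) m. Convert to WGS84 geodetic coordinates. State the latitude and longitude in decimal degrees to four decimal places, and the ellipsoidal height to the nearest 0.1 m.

lat 1.5619°, lon 103.2893°, h 3168.8 m

λ = atan2(Y, X) = 103.28930010°; p = √(X²+Y²) = 6378950.7 m.
Bowring's method on WGS84 (a = 6378137 m, b = 6356752.314 m) gives φ = 1.56190025°, h = 3168.757 m.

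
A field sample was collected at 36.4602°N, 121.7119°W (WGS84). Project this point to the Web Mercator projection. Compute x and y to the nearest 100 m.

Web Mercator is spherical with R = a = 6378137 m.
x = R·λ = 6378137 × -2.124273394 = -13548906.731 m.
y = R·ln tan(π/4 + φ/2) = 6378137 × 0.684232771 = 4364130.353 m.

x -13548900 m, y 4364100 m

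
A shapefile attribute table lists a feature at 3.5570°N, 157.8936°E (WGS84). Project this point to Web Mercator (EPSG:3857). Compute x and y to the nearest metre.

x 17576635 m, y 396218 m

Web Mercator is spherical with R = a = 6378137 m.
x = R·λ = 6378137 × 2.755763188 = 17576635.152 m.
y = R·ln tan(π/4 + φ/2) = 6378137 × 0.062121278 = 396218.021 m.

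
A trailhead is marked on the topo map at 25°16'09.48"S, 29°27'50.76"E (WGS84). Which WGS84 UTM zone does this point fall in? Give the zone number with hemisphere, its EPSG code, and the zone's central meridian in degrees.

UTM zone = ⌊(λ + 180)/6⌋ + 1; 29.4641° ∈ [24°, 30°) → zone 35.
Hemisphere: S (φ < 0).
Central meridian λ₀ = 6×35 − 183 = 27°.
EPSG code: 32735.

Zone 35S (EPSG:32735), central meridian 27°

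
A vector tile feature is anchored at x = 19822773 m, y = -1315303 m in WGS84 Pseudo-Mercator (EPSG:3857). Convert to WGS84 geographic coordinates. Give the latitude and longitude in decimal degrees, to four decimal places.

R = 6378137 m. λ = x/R = 178.07099960°.
φ = 2·arctan(exp(y/R)) − 90° = 2·arctan(0.81365) − 90° = -11.73270078°.

lat -11.7327°, lon 178.0710°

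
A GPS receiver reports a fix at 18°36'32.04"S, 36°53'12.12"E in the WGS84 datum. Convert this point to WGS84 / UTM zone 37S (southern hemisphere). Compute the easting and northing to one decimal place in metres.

E 277020.4 m, N 7941133.3 m

Zone 37 central meridian λ₀ = 6×37 − 183 = 39°; Δλ = -2.1133°.
Transverse Mercator on WGS84 with k₀ = 0.9996 gives E = 277020.381 m, N = 7941133.342 m.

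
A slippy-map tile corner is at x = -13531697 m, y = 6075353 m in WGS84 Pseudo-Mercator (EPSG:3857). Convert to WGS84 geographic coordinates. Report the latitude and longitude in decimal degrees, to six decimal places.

lat 47.810298°, lon -121.557302°

R = 6378137 m. λ = x/R = -121.55730235°.
φ = 2·arctan(exp(y/R)) − 90° = 2·arctan(2.59225) − 90° = 47.81029796°.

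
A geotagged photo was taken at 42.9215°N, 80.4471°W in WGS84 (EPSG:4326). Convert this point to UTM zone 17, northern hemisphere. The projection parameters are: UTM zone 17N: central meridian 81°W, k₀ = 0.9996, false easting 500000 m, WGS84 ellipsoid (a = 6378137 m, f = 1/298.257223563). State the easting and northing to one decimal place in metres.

E 545123.3 m, N 4752245.8 m

Zone 17 central meridian λ₀ = 6×17 − 183 = -81°; Δλ = +0.5529°.
Transverse Mercator on WGS84 with k₀ = 0.9996 gives E = 545123.348 m, N = 4752245.832 m.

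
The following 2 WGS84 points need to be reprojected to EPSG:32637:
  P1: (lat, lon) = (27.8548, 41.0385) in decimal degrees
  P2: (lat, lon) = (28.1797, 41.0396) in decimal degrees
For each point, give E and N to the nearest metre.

UTM zone 37N: λ₀ = 39°, k₀ = 0.9996.
P1 (27.8548°, 41.0385°) → (700722.511, 3082786.799) m.
P2 (28.1797°, 41.0396°) → (700228.553, 3118792.363) m.

P1: E 700723 m, N 3082787 m; P2: E 700229 m, N 3118792 m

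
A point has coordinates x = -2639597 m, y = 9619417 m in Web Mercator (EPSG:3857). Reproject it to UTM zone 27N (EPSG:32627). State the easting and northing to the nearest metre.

Web Mercator inverse (R = 6378137 m) → φ = 65.04190070°, λ = -23.71190329°.
UTM 27N forward: E = 372346.747 m, N = 7215863.944 m.

E 372347 m, N 7215864 m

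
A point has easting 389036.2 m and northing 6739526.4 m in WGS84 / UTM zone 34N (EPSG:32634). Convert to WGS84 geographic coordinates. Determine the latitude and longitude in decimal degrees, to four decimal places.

lat 60.7757°, lon 18.9625°

Zone 34N: λ₀ = 21°, k₀ = 0.9996, false easting 500000 m.
Meridian distance M = (N − FN)/k₀ = 6742223.3 m.
Inverse transverse Mercator on WGS84 gives φ = 60.77570046°, λ = 18.96250082°.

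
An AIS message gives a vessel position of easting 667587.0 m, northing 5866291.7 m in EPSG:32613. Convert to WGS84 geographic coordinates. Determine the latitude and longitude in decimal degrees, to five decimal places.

Zone 13N: λ₀ = -105°, k₀ = 0.9996, false easting 500000 m.
Meridian distance M = (N − FN)/k₀ = 5868639.2 m.
Inverse transverse Mercator on WGS84 gives φ = 52.92010044°, λ = -102.50720005°.

lat 52.92010°, lon -102.50720°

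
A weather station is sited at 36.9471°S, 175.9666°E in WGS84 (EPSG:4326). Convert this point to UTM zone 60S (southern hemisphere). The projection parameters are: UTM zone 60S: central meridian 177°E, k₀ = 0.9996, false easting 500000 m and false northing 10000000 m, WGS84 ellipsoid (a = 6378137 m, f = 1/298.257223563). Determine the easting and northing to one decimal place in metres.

E 407987.1 m, N 5910497.2 m

Zone 60 central meridian λ₀ = 6×60 − 183 = 177°; Δλ = -1.0334°.
Transverse Mercator on WGS84 with k₀ = 0.9996 gives E = 407987.076 m, N = 5910497.177 m.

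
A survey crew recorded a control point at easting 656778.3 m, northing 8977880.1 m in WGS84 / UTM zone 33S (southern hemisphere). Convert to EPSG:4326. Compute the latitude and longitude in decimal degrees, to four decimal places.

lat -9.2438°, lon 16.4272°

Zone 33S: λ₀ = 15°, k₀ = 0.9996, false easting 500000 m, false northing 10000000 m.
Meridian distance M = (N − FN)/k₀ = -1022528.9 m.
Inverse transverse Mercator on WGS84 gives φ = -9.24379987°, λ = 16.42720017°.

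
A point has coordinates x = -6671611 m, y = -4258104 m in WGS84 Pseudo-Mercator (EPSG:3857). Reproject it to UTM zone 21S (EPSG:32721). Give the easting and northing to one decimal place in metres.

E 234670.4 m, N 6046427.1 m

Web Mercator inverse (R = 6378137 m) → φ = -35.69039936°, λ = -59.93210131°.
UTM 21S forward: E = 234670.353 m, N = 6046427.077 m.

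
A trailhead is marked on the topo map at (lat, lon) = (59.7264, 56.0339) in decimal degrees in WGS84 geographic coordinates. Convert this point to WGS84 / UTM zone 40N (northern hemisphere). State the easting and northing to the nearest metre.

Zone 40 central meridian λ₀ = 6×40 − 183 = 57°; Δλ = -0.9661°.
Transverse Mercator on WGS84 with k₀ = 0.9996 gives E = 445670.127 m, N = 6621337.213 m.

E 445670 m, N 6621337 m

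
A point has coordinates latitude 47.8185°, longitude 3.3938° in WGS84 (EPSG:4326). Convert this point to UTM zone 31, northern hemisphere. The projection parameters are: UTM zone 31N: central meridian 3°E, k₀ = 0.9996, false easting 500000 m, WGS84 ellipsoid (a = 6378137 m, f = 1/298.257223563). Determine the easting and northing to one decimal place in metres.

Zone 31 central meridian λ₀ = 6×31 − 183 = 3°; Δλ = +0.3938°.
Transverse Mercator on WGS84 with k₀ = 0.9996 gives E = 529478.576 m, N = 5296202.643 m.

E 529478.6 m, N 5296202.6 m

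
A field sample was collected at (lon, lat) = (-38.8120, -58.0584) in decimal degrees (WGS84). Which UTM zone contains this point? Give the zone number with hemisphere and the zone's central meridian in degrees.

UTM zone = ⌊(λ + 180)/6⌋ + 1; -38.8120° ∈ [-42°, -36°) → zone 24.
Hemisphere: S (φ < 0).
Central meridian λ₀ = 6×24 − 183 = -39°.

Zone 24S, central meridian -39°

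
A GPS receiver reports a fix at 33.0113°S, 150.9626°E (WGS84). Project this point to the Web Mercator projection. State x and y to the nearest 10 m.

x 16805080 m, y -3896800 m

Web Mercator is spherical with R = a = 6378137 m.
x = R·λ = 6378137 × 2.634794417 = 16805079.761 m.
y = R·ln tan(π/4 + φ/2) = 6378137 × -0.610962722 = -3896803.945 m.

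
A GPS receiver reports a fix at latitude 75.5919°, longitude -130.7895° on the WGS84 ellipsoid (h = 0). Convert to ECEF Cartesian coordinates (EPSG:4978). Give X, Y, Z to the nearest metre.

WGS84: a = 6378137 m, e² = 0.006694380; N(φ) = a/√(1−e²sin²φ) = 6398258.850 m.
X = (N+h)·cosφ·cosλ = -1040062.864 m; Y = (N+h)·cosφ·sinλ = -1205370.937 m; Z = (N(1−e²)+h)·sinφ = 6155535.561 m.

X -1040063 m, Y -1205371 m, Z 6155536 m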